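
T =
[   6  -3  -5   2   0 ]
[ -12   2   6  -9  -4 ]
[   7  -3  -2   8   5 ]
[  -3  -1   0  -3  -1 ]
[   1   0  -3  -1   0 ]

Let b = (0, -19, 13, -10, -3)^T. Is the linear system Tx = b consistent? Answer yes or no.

yes

Row reduce the augmented matrix [T | b].
R2 ← R2 + (2)·R1: [0, -4, -4, -5, -4, -19]
R3 ← R3 − (7/6)·R1: [0, 1/2, 23/6, 17/3, 5, 13]
R4 ← R4 + (1/2)·R1: [0, -5/2, -5/2, -2, -1, -10]
R5 ← R5 − (1/6)·R1: [0, 1/2, -13/6, -4/3, 0, -3]
R3 ← R3 + (1/8)·R2: [0, 0, 10/3, 121/24, 9/2, 85/8]
R4 ← R4 − (5/8)·R2: [0, 0, 0, 9/8, 3/2, 15/8]
R5 ← R5 + (1/8)·R2: [0, 0, -8/3, -47/24, -1/2, -43/8]
R5 ← R5 + (4/5)·R3: [0, 0, 0, 83/40, 31/10, 25/8]
R5 ← R5 − (83/45)·R4: [0, 0, 0, 0, 1/3, -1/3]
The echelon form has 5 nonzero rows, and every pivot lies in the first 5 columns, so rank(T) = rank([T|b]) = 5.
The system is consistent.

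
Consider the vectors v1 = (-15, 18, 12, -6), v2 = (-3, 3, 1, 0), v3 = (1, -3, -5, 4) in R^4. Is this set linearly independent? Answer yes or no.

no

Form the matrix with these vectors as rows and row reduce.
R2 ← R2 − (1/5)·R1: [0, -3/5, -7/5, 6/5]
R3 ← R3 + (1/15)·R1: [0, -9/5, -21/5, 18/5]
R3 ← R3 − (3)·R2: [0, 0, 0, 0]
2 nonzero rows, so the 3 vectors span a space of dimension 2.
Since 2 < 3, the vectors are linearly dependent.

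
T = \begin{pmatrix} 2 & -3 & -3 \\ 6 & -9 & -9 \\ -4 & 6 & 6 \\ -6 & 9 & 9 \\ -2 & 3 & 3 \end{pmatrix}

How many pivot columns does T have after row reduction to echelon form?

1

Row reduce to echelon form.
R2 ← R2 − (3)·R1: [0, 0, 0]
R3 ← R3 + (2)·R1: [0, 0, 0]
R4 ← R4 + (3)·R1: [0, 0, 0]
R5 ← R5 + R1: [0, 0, 0]
Echelon form has 1 nonzero row, so rank(T) = 1.
Each nonzero row contributes one pivot column: 1 pivot columns.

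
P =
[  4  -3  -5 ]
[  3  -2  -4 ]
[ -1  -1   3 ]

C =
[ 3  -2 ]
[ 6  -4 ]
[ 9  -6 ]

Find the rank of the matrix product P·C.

First compute PC:
[[-51,  34],
 [-39,  26],
 [ 18, -12]]
Now row reduce the product.
R2 ← R2 − (13/17)·R1: [0, 0]
R3 ← R3 + (6/17)·R1: [0, 0]
1 nonzero row, so rank(PC) = 1.

1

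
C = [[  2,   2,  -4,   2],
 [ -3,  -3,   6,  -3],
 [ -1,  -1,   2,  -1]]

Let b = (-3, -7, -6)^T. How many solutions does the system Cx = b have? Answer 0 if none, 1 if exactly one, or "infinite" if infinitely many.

0

Row reduce the augmented matrix [C | b].
R2 ← R2 + (3/2)·R1: [0, 0, 0, 0, -23/2]
R3 ← R3 + (1/2)·R1: [0, 0, 0, 0, -15/2]
R3 ← R3 − (15/23)·R2: [0, 0, 0, 0, 0]
The echelon form has 2 nonzero rows; the last pivot sits in the augmented column, so rank(C) = 1 but rank([C|b]) = 2.
Since the ranks differ, the system is inconsistent.
It has no solutions.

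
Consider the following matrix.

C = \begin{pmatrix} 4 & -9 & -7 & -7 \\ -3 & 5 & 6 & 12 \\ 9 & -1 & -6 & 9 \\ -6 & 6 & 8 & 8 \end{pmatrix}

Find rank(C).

Row reduce to echelon form.
R2 ← R2 + (3/4)·R1: [0, -7/4, 3/4, 27/4]
R3 ← R3 − (9/4)·R1: [0, 77/4, 39/4, 99/4]
R4 ← R4 + (3/2)·R1: [0, -15/2, -5/2, -5/2]
R3 ← R3 + (11)·R2: [0, 0, 18, 99]
R4 ← R4 − (30/7)·R2: [0, 0, -40/7, -220/7]
R4 ← R4 + (20/63)·R3: [0, 0, 0, 0]
Echelon form has 3 nonzero rows, so rank(C) = 3.

3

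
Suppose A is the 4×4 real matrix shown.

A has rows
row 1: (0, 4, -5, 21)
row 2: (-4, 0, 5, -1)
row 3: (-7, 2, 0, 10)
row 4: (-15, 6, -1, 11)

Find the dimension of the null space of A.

Row reduce to echelon form.
Swap R1 ↔ R2
R3 ← R3 − (7/4)·R1: [0, 2, -35/4, 47/4]
R4 ← R4 − (15/4)·R1: [0, 6, -79/4, 59/4]
R3 ← R3 − (1/2)·R2: [0, 0, -25/4, 5/4]
R4 ← R4 − (3/2)·R2: [0, 0, -49/4, -67/4]
R4 ← R4 − (49/25)·R3: [0, 0, 0, -96/5]
4 nonzero rows, so rank(A) = 4.
A has 4 columns; by rank–nullity, nullity = 4 − 4 = 0.

0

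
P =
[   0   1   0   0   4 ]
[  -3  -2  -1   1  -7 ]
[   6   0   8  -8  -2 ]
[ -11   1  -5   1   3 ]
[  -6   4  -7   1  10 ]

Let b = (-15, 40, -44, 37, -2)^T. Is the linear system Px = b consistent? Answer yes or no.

Row reduce the augmented matrix [P | b].
Swap R1 ↔ R2
R3 ← R3 + (2)·R1: [0, -4, 6, -6, -16, 36]
R4 ← R4 − (11/3)·R1: [0, 25/3, -4/3, -8/3, 86/3, -329/3]
R5 ← R5 − (2)·R1: [0, 8, -5, -1, 24, -82]
R3 ← R3 + (4)·R2: [0, 0, 6, -6, 0, -24]
R4 ← R4 − (25/3)·R2: [0, 0, -4/3, -8/3, -14/3, 46/3]
R5 ← R5 − (8)·R2: [0, 0, -5, -1, -8, 38]
R4 ← R4 + (2/9)·R3: [0, 0, 0, -4, -14/3, 10]
R5 ← R5 + (5/6)·R3: [0, 0, 0, -6, -8, 18]
R5 ← R5 − (3/2)·R4: [0, 0, 0, 0, -1, 3]
The echelon form has 5 nonzero rows, and every pivot lies in the first 5 columns, so rank(P) = rank([P|b]) = 5.
The system is consistent.

yes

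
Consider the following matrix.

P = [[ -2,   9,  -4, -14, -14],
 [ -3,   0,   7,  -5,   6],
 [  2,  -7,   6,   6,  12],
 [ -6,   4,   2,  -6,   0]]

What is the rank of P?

4

Row reduce to echelon form.
R2 ← R2 − (3/2)·R1: [0, -27/2, 13, 16, 27]
R3 ← R3 + R1: [0, 2, 2, -8, -2]
R4 ← R4 − (3)·R1: [0, -23, 14, 36, 42]
R3 ← R3 + (4/27)·R2: [0, 0, 106/27, -152/27, 2]
R4 ← R4 − (46/27)·R2: [0, 0, -220/27, 236/27, -4]
R4 ← R4 + (110/53)·R3: [0, 0, 0, -156/53, 8/53]
Echelon form has 4 nonzero rows, so rank(P) = 4.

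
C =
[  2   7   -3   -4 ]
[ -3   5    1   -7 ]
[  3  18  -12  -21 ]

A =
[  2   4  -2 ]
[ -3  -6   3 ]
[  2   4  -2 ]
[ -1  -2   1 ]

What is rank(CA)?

First compute CA:
[[-19, -38,  19],
 [-12, -24,  12],
 [-51, -102,  51]]
Now row reduce the product.
R2 ← R2 − (12/19)·R1: [0, 0, 0]
R3 ← R3 − (51/19)·R1: [0, 0, 0]
1 nonzero row, so rank(CA) = 1.

1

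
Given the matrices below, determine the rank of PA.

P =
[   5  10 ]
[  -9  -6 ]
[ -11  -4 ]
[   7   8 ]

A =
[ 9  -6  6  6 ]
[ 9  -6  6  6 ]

1

First compute PA:
[[135, -90,  90,  90],
 [-135,  90, -90, -90],
 [-135,  90, -90, -90],
 [135, -90,  90,  90]]
Now row reduce the product.
R2 ← R2 + R1: [0, 0, 0, 0]
R3 ← R3 + R1: [0, 0, 0, 0]
R4 ← R4 − R1: [0, 0, 0, 0]
1 nonzero row, so rank(PA) = 1.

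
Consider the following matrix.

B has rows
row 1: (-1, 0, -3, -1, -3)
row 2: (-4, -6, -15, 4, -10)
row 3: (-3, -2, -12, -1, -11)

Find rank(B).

Row reduce to echelon form.
R2 ← R2 − (4)·R1: [0, -6, -3, 8, 2]
R3 ← R3 − (3)·R1: [0, -2, -3, 2, -2]
R3 ← R3 − (1/3)·R2: [0, 0, -2, -2/3, -8/3]
Echelon form has 3 nonzero rows, so rank(B) = 3.

3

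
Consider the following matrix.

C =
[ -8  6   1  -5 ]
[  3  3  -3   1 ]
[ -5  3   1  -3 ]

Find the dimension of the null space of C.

Row reduce to echelon form.
R2 ← R2 + (3/8)·R1: [0, 21/4, -21/8, -7/8]
R3 ← R3 − (5/8)·R1: [0, -3/4, 3/8, 1/8]
R3 ← R3 + (1/7)·R2: [0, 0, 0, 0]
2 nonzero rows, so rank(C) = 2.
C has 4 columns; by rank–nullity, nullity = 4 − 2 = 2.

2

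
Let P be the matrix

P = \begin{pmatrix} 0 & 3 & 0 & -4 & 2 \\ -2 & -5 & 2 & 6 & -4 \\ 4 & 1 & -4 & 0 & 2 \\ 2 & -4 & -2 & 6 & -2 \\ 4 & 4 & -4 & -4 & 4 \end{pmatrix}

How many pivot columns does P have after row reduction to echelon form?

2

Row reduce to echelon form.
Swap R1 ↔ R2
R3 ← R3 + (2)·R1: [0, -9, 0, 12, -6]
R4 ← R4 + R1: [0, -9, 0, 12, -6]
R5 ← R5 + (2)·R1: [0, -6, 0, 8, -4]
R3 ← R3 + (3)·R2: [0, 0, 0, 0, 0]
R4 ← R4 + (3)·R2: [0, 0, 0, 0, 0]
R5 ← R5 + (2)·R2: [0, 0, 0, 0, 0]
Echelon form has 2 nonzero rows, so rank(P) = 2.
Each nonzero row contributes one pivot column: 2 pivot columns.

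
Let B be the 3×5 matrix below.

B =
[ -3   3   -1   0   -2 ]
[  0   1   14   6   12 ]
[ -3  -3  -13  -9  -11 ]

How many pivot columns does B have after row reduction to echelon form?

3

Row reduce to echelon form.
R3 ← R3 − R1: [0, -6, -12, -9, -9]
R3 ← R3 + (6)·R2: [0, 0, 72, 27, 63]
Echelon form has 3 nonzero rows, so rank(B) = 3.
Each nonzero row contributes one pivot column: 3 pivot columns.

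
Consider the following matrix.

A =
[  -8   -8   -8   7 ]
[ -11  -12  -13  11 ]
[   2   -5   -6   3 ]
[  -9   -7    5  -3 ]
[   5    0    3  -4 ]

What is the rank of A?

Row reduce to echelon form.
R2 ← R2 − (11/8)·R1: [0, -1, -2, 11/8]
R3 ← R3 + (1/4)·R1: [0, -7, -8, 19/4]
R4 ← R4 − (9/8)·R1: [0, 2, 14, -87/8]
R5 ← R5 + (5/8)·R1: [0, -5, -2, 3/8]
R3 ← R3 − (7)·R2: [0, 0, 6, -39/8]
R4 ← R4 + (2)·R2: [0, 0, 10, -65/8]
R5 ← R5 − (5)·R2: [0, 0, 8, -13/2]
R4 ← R4 − (5/3)·R3: [0, 0, 0, 0]
R5 ← R5 − (4/3)·R3: [0, 0, 0, 0]
Echelon form has 3 nonzero rows, so rank(A) = 3.

3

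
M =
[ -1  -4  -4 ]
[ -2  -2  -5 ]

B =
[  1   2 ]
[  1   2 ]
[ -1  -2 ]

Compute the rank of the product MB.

First compute MB:
[[ -1,  -2],
 [  1,   2]]
Now row reduce the product.
R2 ← R2 + R1: [0, 0]
1 nonzero row, so rank(MB) = 1.

1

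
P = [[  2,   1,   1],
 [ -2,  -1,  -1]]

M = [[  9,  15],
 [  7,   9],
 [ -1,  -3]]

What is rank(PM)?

1

First compute PM:
[[ 24,  36],
 [-24, -36]]
Now row reduce the product.
R2 ← R2 + R1: [0, 0]
1 nonzero row, so rank(PM) = 1.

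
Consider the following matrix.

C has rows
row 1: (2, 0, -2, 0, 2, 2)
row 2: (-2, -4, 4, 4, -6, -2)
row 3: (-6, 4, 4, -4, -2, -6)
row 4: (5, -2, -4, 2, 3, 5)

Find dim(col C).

Row reduce to echelon form.
R2 ← R2 + R1: [0, -4, 2, 4, -4, 0]
R3 ← R3 + (3)·R1: [0, 4, -2, -4, 4, 0]
R4 ← R4 − (5/2)·R1: [0, -2, 1, 2, -2, 0]
R3 ← R3 + R2: [0, 0, 0, 0, 0, 0]
R4 ← R4 − (1/2)·R2: [0, 0, 0, 0, 0, 0]
Echelon form has 2 nonzero rows, so rank(C) = 2.
The column space has dimension equal to the rank: 2.

2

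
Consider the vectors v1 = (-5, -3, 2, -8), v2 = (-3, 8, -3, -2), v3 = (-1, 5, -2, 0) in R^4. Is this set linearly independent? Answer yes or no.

Form the matrix with these vectors as rows and row reduce.
R2 ← R2 − (3/5)·R1: [0, 49/5, -21/5, 14/5]
R3 ← R3 − (1/5)·R1: [0, 28/5, -12/5, 8/5]
R3 ← R3 − (4/7)·R2: [0, 0, 0, 0]
2 nonzero rows, so the 3 vectors span a space of dimension 2.
Since 2 < 3, the vectors are linearly dependent.

no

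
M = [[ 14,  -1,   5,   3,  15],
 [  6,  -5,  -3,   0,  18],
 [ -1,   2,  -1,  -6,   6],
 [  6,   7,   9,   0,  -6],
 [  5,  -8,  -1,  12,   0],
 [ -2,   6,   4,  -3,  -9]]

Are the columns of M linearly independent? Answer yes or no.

Row reduce M to echelon form.
R2 ← R2 − (3/7)·R1: [0, -32/7, -36/7, -9/7, 81/7]
R3 ← R3 + (1/14)·R1: [0, 27/14, -9/14, -81/14, 99/14]
R4 ← R4 − (3/7)·R1: [0, 52/7, 48/7, -9/7, -87/7]
R5 ← R5 − (5/14)·R1: [0, -107/14, -39/14, 153/14, -75/14]
R6 ← R6 + (1/7)·R1: [0, 41/7, 33/7, -18/7, -48/7]
R3 ← R3 + (27/64)·R2: [0, 0, -45/16, -405/64, 765/64]
R4 ← R4 + (13/8)·R2: [0, 0, -3/2, -27/8, 51/8]
R5 ← R5 − (107/64)·R2: [0, 0, 93/16, 837/64, -1581/64]
R6 ← R6 + (41/32)·R2: [0, 0, -15/8, -135/32, 255/32]
R4 ← R4 − (8/15)·R3: [0, 0, 0, 0, 0]
R5 ← R5 + (31/15)·R3: [0, 0, 0, 0, 0]
R6 ← R6 − (2/3)·R3: [0, 0, 0, 0, 0]
3 pivots among 5 columns.
Only 3 < 5 pivot columns, so the columns are linearly dependent.

no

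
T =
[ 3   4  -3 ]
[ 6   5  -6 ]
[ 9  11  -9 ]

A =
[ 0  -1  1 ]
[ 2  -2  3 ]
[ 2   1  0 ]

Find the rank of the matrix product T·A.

2

First compute TA:
[[  2, -14,  15],
 [ -2, -22,  21],
 [  4, -40,  42]]
Now row reduce the product.
R2 ← R2 + R1: [0, -36, 36]
R3 ← R3 − (2)·R1: [0, -12, 12]
R3 ← R3 − (1/3)·R2: [0, 0, 0]
2 nonzero rows, so rank(TA) = 2.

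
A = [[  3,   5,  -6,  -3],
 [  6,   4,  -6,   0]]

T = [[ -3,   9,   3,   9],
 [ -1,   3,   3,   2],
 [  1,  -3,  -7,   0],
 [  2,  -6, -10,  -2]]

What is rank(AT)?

First compute AT:
[[-26,  78,  96,  43],
 [-28,  84,  72,  62]]
Now row reduce the product.
R2 ← R2 − (14/13)·R1: [0, 0, -408/13, 204/13]
2 nonzero rows, so rank(AT) = 2.

2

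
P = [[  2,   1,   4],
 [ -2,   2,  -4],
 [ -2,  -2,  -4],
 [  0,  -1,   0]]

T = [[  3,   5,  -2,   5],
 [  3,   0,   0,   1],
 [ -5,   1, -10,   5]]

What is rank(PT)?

First compute PT:
[[-11,  14, -44,  31],
 [ 20, -14,  44, -28],
 [  8, -14,  44, -32],
 [ -3,   0,   0,  -1]]
Now row reduce the product.
R2 ← R2 + (20/11)·R1: [0, 126/11, -36, 312/11]
R3 ← R3 + (8/11)·R1: [0, -42/11, 12, -104/11]
R4 ← R4 − (3/11)·R1: [0, -42/11, 12, -104/11]
R3 ← R3 + (1/3)·R2: [0, 0, 0, 0]
R4 ← R4 + (1/3)·R2: [0, 0, 0, 0]
2 nonzero rows, so rank(PT) = 2.

2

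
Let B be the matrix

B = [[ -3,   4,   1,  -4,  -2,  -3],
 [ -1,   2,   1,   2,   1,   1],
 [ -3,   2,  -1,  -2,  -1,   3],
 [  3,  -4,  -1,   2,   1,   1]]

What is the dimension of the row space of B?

Row reduce to echelon form.
R2 ← R2 − (1/3)·R1: [0, 2/3, 2/3, 10/3, 5/3, 2]
R3 ← R3 − R1: [0, -2, -2, 2, 1, 6]
R4 ← R4 + R1: [0, 0, 0, -2, -1, -2]
R3 ← R3 + (3)·R2: [0, 0, 0, 12, 6, 12]
R4 ← R4 + (1/6)·R3: [0, 0, 0, 0, 0, 0]
Echelon form has 3 nonzero rows, so rank(B) = 3.
The row space has dimension equal to the rank: 3.

3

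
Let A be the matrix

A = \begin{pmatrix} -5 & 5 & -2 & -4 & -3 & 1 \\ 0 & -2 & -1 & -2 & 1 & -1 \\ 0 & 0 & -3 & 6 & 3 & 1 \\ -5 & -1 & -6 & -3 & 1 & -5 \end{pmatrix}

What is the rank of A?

4

Row reduce to echelon form.
R4 ← R4 − R1: [0, -6, -4, 1, 4, -6]
R4 ← R4 − (3)·R2: [0, 0, -1, 7, 1, -3]
R4 ← R4 − (1/3)·R3: [0, 0, 0, 5, 0, -10/3]
Echelon form has 4 nonzero rows, so rank(A) = 4.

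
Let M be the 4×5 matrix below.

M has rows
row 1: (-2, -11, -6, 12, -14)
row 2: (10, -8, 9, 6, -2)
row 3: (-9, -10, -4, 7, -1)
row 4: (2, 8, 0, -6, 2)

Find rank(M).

3

Row reduce to echelon form.
R2 ← R2 + (5)·R1: [0, -63, -21, 66, -72]
R3 ← R3 − (9/2)·R1: [0, 79/2, 23, -47, 62]
R4 ← R4 + R1: [0, -3, -6, 6, -12]
R3 ← R3 + (79/126)·R2: [0, 0, 59/6, -118/21, 118/7]
R4 ← R4 − (1/21)·R2: [0, 0, -5, 20/7, -60/7]
R4 ← R4 + (30/59)·R3: [0, 0, 0, 0, 0]
Echelon form has 3 nonzero rows, so rank(M) = 3.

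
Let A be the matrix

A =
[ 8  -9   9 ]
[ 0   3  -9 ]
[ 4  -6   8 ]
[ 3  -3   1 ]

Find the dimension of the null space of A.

Row reduce to echelon form.
R3 ← R3 − (1/2)·R1: [0, -3/2, 7/2]
R4 ← R4 − (3/8)·R1: [0, 3/8, -19/8]
R3 ← R3 + (1/2)·R2: [0, 0, -1]
R4 ← R4 − (1/8)·R2: [0, 0, -5/4]
R4 ← R4 − (5/4)·R3: [0, 0, 0]
3 nonzero rows, so rank(A) = 3.
A has 3 columns; by rank–nullity, nullity = 3 − 3 = 0.

0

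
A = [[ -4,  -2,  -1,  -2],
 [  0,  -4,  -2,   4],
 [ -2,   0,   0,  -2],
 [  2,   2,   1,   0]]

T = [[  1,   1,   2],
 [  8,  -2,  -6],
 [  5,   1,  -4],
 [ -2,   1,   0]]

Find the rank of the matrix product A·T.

2

First compute AT:
[[-21,  -3,   8],
 [-50,  10,  32],
 [  2,  -4,  -4],
 [ 23,  -1, -12]]
Now row reduce the product.
R2 ← R2 − (50/21)·R1: [0, 120/7, 272/21]
R3 ← R3 + (2/21)·R1: [0, -30/7, -68/21]
R4 ← R4 + (23/21)·R1: [0, -30/7, -68/21]
R3 ← R3 + (1/4)·R2: [0, 0, 0]
R4 ← R4 + (1/4)·R2: [0, 0, 0]
2 nonzero rows, so rank(AT) = 2.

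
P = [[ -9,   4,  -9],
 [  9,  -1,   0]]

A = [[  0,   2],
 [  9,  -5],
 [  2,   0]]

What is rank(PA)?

First compute PA:
[[ 18, -38],
 [ -9,  23]]
Now row reduce the product.
R2 ← R2 + (1/2)·R1: [0, 4]
2 nonzero rows, so rank(PA) = 2.

2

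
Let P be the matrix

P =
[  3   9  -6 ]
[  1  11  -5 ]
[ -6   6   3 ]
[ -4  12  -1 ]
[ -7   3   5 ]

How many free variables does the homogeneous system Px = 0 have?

1

Row reduce to echelon form.
R2 ← R2 − (1/3)·R1: [0, 8, -3]
R3 ← R3 + (2)·R1: [0, 24, -9]
R4 ← R4 + (4/3)·R1: [0, 24, -9]
R5 ← R5 + (7/3)·R1: [0, 24, -9]
R3 ← R3 − (3)·R2: [0, 0, 0]
R4 ← R4 − (3)·R2: [0, 0, 0]
R5 ← R5 − (3)·R2: [0, 0, 0]
2 nonzero rows, so rank(P) = 2.
P has 3 columns; by rank–nullity, nullity = 3 − 2 = 1.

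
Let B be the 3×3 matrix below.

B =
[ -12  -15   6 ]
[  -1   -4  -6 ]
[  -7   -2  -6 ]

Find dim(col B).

Row reduce to echelon form.
R2 ← R2 − (1/12)·R1: [0, -11/4, -13/2]
R3 ← R3 − (7/12)·R1: [0, 27/4, -19/2]
R3 ← R3 + (27/11)·R2: [0, 0, -280/11]
Echelon form has 3 nonzero rows, so rank(B) = 3.
The column space has dimension equal to the rank: 3.

3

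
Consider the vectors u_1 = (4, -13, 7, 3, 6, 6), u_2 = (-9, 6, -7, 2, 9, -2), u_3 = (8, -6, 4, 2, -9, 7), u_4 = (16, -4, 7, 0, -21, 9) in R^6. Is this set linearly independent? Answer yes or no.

Form the matrix with these vectors as rows and row reduce.
R2 ← R2 + (9/4)·R1: [0, -93/4, 35/4, 35/4, 45/2, 23/2]
R3 ← R3 − (2)·R1: [0, 20, -10, -4, -21, -5]
R4 ← R4 − (4)·R1: [0, 48, -21, -12, -45, -15]
R3 ← R3 + (80/93)·R2: [0, 0, -230/93, 328/93, -51/31, 455/93]
R4 ← R4 + (64/31)·R2: [0, 0, -91/31, 188/31, 45/31, 271/31]
R4 ← R4 − (273/230)·R3: [0, 0, 0, 216/115, 783/230, 135/46]
4 nonzero rows, so the 4 vectors span a space of dimension 4.
Since 4 = 4, the vectors are linearly independent.

yes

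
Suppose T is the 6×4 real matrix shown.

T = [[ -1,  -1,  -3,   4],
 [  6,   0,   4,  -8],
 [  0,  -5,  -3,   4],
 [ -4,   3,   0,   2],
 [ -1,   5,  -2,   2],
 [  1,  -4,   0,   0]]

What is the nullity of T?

1

Row reduce to echelon form.
R2 ← R2 + (6)·R1: [0, -6, -14, 16]
R4 ← R4 − (4)·R1: [0, 7, 12, -14]
R5 ← R5 − R1: [0, 6, 1, -2]
R6 ← R6 + R1: [0, -5, -3, 4]
R3 ← R3 − (5/6)·R2: [0, 0, 26/3, -28/3]
R4 ← R4 + (7/6)·R2: [0, 0, -13/3, 14/3]
R5 ← R5 + R2: [0, 0, -13, 14]
R6 ← R6 − (5/6)·R2: [0, 0, 26/3, -28/3]
R4 ← R4 + (1/2)·R3: [0, 0, 0, 0]
R5 ← R5 + (3/2)·R3: [0, 0, 0, 0]
R6 ← R6 − R3: [0, 0, 0, 0]
3 nonzero rows, so rank(T) = 3.
T has 4 columns; by rank–nullity, nullity = 4 − 3 = 1.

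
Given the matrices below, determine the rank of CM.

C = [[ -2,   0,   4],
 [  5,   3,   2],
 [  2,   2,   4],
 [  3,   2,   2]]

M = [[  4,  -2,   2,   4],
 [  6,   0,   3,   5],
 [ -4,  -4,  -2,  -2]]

2

First compute CM:
[[-24, -12, -12, -16],
 [ 30, -18,  15,  31],
 [  4, -20,   2,  10],
 [ 16, -14,   8,  18]]
Now row reduce the product.
R2 ← R2 + (5/4)·R1: [0, -33, 0, 11]
R3 ← R3 + (1/6)·R1: [0, -22, 0, 22/3]
R4 ← R4 + (2/3)·R1: [0, -22, 0, 22/3]
R3 ← R3 − (2/3)·R2: [0, 0, 0, 0]
R4 ← R4 − (2/3)·R2: [0, 0, 0, 0]
2 nonzero rows, so rank(CM) = 2.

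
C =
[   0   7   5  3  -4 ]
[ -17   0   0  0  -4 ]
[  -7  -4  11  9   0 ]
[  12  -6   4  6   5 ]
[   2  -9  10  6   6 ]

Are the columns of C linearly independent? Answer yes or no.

no

Row reduce C to echelon form.
Swap R1 ↔ R2
R3 ← R3 − (7/17)·R1: [0, -4, 11, 9, 28/17]
R4 ← R4 + (12/17)·R1: [0, -6, 4, 6, 37/17]
R5 ← R5 + (2/17)·R1: [0, -9, 10, 6, 94/17]
R3 ← R3 + (4/7)·R2: [0, 0, 97/7, 75/7, -76/119]
R4 ← R4 + (6/7)·R2: [0, 0, 58/7, 60/7, -149/119]
R5 ← R5 + (9/7)·R2: [0, 0, 115/7, 69/7, 46/119]
R4 ← R4 − (58/97)·R3: [0, 0, 0, 210/97, -1435/1649]
R5 ← R5 − (115/97)·R3: [0, 0, 0, -276/97, 1886/1649]
R5 ← R5 + (46/35)·R4: [0, 0, 0, 0, 0]
4 pivots among 5 columns.
Only 4 < 5 pivot columns, so the columns are linearly dependent.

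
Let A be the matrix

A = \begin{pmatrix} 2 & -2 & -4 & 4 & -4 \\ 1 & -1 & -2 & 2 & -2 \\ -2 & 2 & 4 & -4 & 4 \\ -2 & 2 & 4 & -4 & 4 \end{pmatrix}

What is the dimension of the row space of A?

Row reduce to echelon form.
R2 ← R2 − (1/2)·R1: [0, 0, 0, 0, 0]
R3 ← R3 + R1: [0, 0, 0, 0, 0]
R4 ← R4 + R1: [0, 0, 0, 0, 0]
Echelon form has 1 nonzero row, so rank(A) = 1.
The row space has dimension equal to the rank: 1.

1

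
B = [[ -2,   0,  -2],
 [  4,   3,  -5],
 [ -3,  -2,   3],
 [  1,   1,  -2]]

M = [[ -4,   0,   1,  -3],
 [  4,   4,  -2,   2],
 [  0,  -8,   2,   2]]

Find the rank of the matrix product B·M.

2

First compute BM:
[[  8,  16,  -6,   2],
 [ -4,  52, -12, -16],
 [  4, -32,   7,  11],
 [  0,  20,  -5,  -5]]
Now row reduce the product.
R2 ← R2 + (1/2)·R1: [0, 60, -15, -15]
R3 ← R3 − (1/2)·R1: [0, -40, 10, 10]
R3 ← R3 + (2/3)·R2: [0, 0, 0, 0]
R4 ← R4 − (1/3)·R2: [0, 0, 0, 0]
2 nonzero rows, so rank(BM) = 2.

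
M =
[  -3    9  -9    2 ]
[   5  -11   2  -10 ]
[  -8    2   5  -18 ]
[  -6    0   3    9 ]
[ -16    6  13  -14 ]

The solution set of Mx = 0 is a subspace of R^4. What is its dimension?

Row reduce to echelon form.
R2 ← R2 + (5/3)·R1: [0, 4, -13, -20/3]
R3 ← R3 − (8/3)·R1: [0, -22, 29, -70/3]
R4 ← R4 − (2)·R1: [0, -18, 21, 5]
R5 ← R5 − (16/3)·R1: [0, -42, 61, -74/3]
R3 ← R3 + (11/2)·R2: [0, 0, -85/2, -60]
R4 ← R4 + (9/2)·R2: [0, 0, -75/2, -25]
R5 ← R5 + (21/2)·R2: [0, 0, -151/2, -284/3]
R4 ← R4 − (15/17)·R3: [0, 0, 0, 475/17]
R5 ← R5 − (151/85)·R3: [0, 0, 0, 608/51]
R5 ← R5 − (32/75)·R4: [0, 0, 0, 0]
4 nonzero rows, so rank(M) = 4.
M has 4 columns; by rank–nullity, nullity = 4 − 4 = 0.

0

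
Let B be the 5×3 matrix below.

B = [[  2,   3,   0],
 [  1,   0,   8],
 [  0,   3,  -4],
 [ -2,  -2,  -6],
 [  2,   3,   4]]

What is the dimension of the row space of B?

Row reduce to echelon form.
R2 ← R2 − (1/2)·R1: [0, -3/2, 8]
R4 ← R4 + R1: [0, 1, -6]
R5 ← R5 − R1: [0, 0, 4]
R3 ← R3 + (2)·R2: [0, 0, 12]
R4 ← R4 + (2/3)·R2: [0, 0, -2/3]
R4 ← R4 + (1/18)·R3: [0, 0, 0]
R5 ← R5 − (1/3)·R3: [0, 0, 0]
Echelon form has 3 nonzero rows, so rank(B) = 3.
The row space has dimension equal to the rank: 3.

3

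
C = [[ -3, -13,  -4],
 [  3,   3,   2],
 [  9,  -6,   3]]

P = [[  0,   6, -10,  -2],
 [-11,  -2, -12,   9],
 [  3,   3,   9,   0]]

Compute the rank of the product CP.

2

First compute CP:
[[131,  -4, 150, -111],
 [-27,  18, -48,  21],
 [ 75,  75,   9, -72]]
Now row reduce the product.
R2 ← R2 + (27/131)·R1: [0, 2250/131, -2238/131, -246/131]
R3 ← R3 − (75/131)·R1: [0, 10125/131, -10071/131, -1107/131]
R3 ← R3 − (9/2)·R2: [0, 0, 0, 0]
2 nonzero rows, so rank(CP) = 2.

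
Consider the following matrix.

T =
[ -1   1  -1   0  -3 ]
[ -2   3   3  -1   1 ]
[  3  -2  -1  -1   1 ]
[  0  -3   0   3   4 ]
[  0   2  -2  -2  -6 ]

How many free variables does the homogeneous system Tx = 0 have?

Row reduce to echelon form.
R2 ← R2 − (2)·R1: [0, 1, 5, -1, 7]
R3 ← R3 + (3)·R1: [0, 1, -4, -1, -8]
R3 ← R3 − R2: [0, 0, -9, 0, -15]
R4 ← R4 + (3)·R2: [0, 0, 15, 0, 25]
R5 ← R5 − (2)·R2: [0, 0, -12, 0, -20]
R4 ← R4 + (5/3)·R3: [0, 0, 0, 0, 0]
R5 ← R5 − (4/3)·R3: [0, 0, 0, 0, 0]
3 nonzero rows, so rank(T) = 3.
T has 5 columns; by rank–nullity, nullity = 5 − 3 = 2.

2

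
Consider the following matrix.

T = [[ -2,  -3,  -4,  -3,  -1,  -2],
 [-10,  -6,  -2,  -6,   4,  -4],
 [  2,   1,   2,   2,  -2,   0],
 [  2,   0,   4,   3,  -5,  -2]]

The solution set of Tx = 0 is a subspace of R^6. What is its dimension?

Row reduce to echelon form.
R2 ← R2 − (5)·R1: [0, 9, 18, 9, 9, 6]
R3 ← R3 + R1: [0, -2, -2, -1, -3, -2]
R4 ← R4 + R1: [0, -3, 0, 0, -6, -4]
R3 ← R3 + (2/9)·R2: [0, 0, 2, 1, -1, -2/3]
R4 ← R4 + (1/3)·R2: [0, 0, 6, 3, -3, -2]
R4 ← R4 − (3)·R3: [0, 0, 0, 0, 0, 0]
3 nonzero rows, so rank(T) = 3.
T has 6 columns; by rank–nullity, nullity = 6 − 3 = 3.

3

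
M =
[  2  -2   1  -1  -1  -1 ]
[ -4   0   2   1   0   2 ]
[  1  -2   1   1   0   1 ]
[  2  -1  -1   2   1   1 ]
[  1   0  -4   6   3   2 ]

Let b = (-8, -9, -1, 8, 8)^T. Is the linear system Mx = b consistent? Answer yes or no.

no

Row reduce the augmented matrix [M | b].
R2 ← R2 + (2)·R1: [0, -4, 4, -1, -2, 0, -25]
R3 ← R3 − (1/2)·R1: [0, -1, 1/2, 3/2, 1/2, 3/2, 3]
R4 ← R4 − R1: [0, 1, -2, 3, 2, 2, 16]
R5 ← R5 − (1/2)·R1: [0, 1, -9/2, 13/2, 7/2, 5/2, 12]
R3 ← R3 − (1/4)·R2: [0, 0, -1/2, 7/4, 1, 3/2, 37/4]
R4 ← R4 + (1/4)·R2: [0, 0, -1, 11/4, 3/2, 2, 39/4]
R5 ← R5 + (1/4)·R2: [0, 0, -7/2, 25/4, 3, 5/2, 23/4]
R4 ← R4 − (2)·R3: [0, 0, 0, -3/4, -1/2, -1, -35/4]
R5 ← R5 − (7)·R3: [0, 0, 0, -6, -4, -8, -59]
R5 ← R5 − (8)·R4: [0, 0, 0, 0, 0, 0, 11]
The echelon form has 5 nonzero rows; the last pivot sits in the augmented column, so rank(M) = 4 but rank([M|b]) = 5.
Since the ranks differ, the system is inconsistent.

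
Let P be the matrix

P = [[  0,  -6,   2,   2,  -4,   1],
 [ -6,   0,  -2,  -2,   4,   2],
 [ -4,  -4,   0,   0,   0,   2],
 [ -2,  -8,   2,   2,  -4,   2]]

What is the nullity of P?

Row reduce to echelon form.
Swap R1 ↔ R2
R3 ← R3 − (2/3)·R1: [0, -4, 4/3, 4/3, -8/3, 2/3]
R4 ← R4 − (1/3)·R1: [0, -8, 8/3, 8/3, -16/3, 4/3]
R3 ← R3 − (2/3)·R2: [0, 0, 0, 0, 0, 0]
R4 ← R4 − (4/3)·R2: [0, 0, 0, 0, 0, 0]
2 nonzero rows, so rank(P) = 2.
P has 6 columns; by rank–nullity, nullity = 6 − 2 = 4.

4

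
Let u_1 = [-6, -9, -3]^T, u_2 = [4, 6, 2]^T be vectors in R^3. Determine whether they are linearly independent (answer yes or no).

no

Form the matrix with these vectors as rows and row reduce.
R2 ← R2 + (2/3)·R1: [0, 0, 0]
1 nonzero row, so the 2 vectors span a space of dimension 1.
Since 1 < 2, the vectors are linearly dependent.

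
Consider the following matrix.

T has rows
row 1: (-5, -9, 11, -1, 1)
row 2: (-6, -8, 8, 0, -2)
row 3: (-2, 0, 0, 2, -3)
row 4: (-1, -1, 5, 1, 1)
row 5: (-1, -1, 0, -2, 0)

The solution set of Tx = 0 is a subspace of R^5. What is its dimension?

1

Row reduce to echelon form.
R2 ← R2 − (6/5)·R1: [0, 14/5, -26/5, 6/5, -16/5]
R3 ← R3 − (2/5)·R1: [0, 18/5, -22/5, 12/5, -17/5]
R4 ← R4 − (1/5)·R1: [0, 4/5, 14/5, 6/5, 4/5]
R5 ← R5 − (1/5)·R1: [0, 4/5, -11/5, -9/5, -1/5]
R3 ← R3 − (9/7)·R2: [0, 0, 16/7, 6/7, 5/7]
R4 ← R4 − (2/7)·R2: [0, 0, 30/7, 6/7, 12/7]
R5 ← R5 − (2/7)·R2: [0, 0, -5/7, -15/7, 5/7]
R4 ← R4 − (15/8)·R3: [0, 0, 0, -3/4, 3/8]
R5 ← R5 + (5/16)·R3: [0, 0, 0, -15/8, 15/16]
R5 ← R5 − (5/2)·R4: [0, 0, 0, 0, 0]
4 nonzero rows, so rank(T) = 4.
T has 5 columns; by rank–nullity, nullity = 5 − 4 = 1.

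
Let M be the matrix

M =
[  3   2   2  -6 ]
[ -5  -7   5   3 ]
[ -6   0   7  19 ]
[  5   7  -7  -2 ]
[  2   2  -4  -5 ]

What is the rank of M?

Row reduce to echelon form.
R2 ← R2 + (5/3)·R1: [0, -11/3, 25/3, -7]
R3 ← R3 + (2)·R1: [0, 4, 11, 7]
R4 ← R4 − (5/3)·R1: [0, 11/3, -31/3, 8]
R5 ← R5 − (2/3)·R1: [0, 2/3, -16/3, -1]
R3 ← R3 + (12/11)·R2: [0, 0, 221/11, -7/11]
R4 ← R4 + R2: [0, 0, -2, 1]
R5 ← R5 + (2/11)·R2: [0, 0, -42/11, -25/11]
R4 ← R4 + (22/221)·R3: [0, 0, 0, 207/221]
R5 ← R5 + (42/221)·R3: [0, 0, 0, -529/221]
R5 ← R5 + (23/9)·R4: [0, 0, 0, 0]
Echelon form has 4 nonzero rows, so rank(M) = 4.

4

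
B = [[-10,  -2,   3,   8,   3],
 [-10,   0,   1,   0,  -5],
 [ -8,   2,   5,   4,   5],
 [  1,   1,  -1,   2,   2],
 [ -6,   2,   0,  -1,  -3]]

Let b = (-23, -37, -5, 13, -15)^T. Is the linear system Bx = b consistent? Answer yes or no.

Row reduce the augmented matrix [B | b].
R2 ← R2 − R1: [0, 2, -2, -8, -8, -14]
R3 ← R3 − (4/5)·R1: [0, 18/5, 13/5, -12/5, 13/5, 67/5]
R4 ← R4 + (1/10)·R1: [0, 4/5, -7/10, 14/5, 23/10, 107/10]
R5 ← R5 − (3/5)·R1: [0, 16/5, -9/5, -29/5, -24/5, -6/5]
R3 ← R3 − (9/5)·R2: [0, 0, 31/5, 12, 17, 193/5]
R4 ← R4 − (2/5)·R2: [0, 0, 1/10, 6, 11/2, 163/10]
R5 ← R5 − (8/5)·R2: [0, 0, 7/5, 7, 8, 106/5]
R4 ← R4 − (1/62)·R3: [0, 0, 0, 180/31, 162/31, 486/31]
R5 ← R5 − (7/31)·R3: [0, 0, 0, 133/31, 129/31, 387/31]
R5 ← R5 − (133/180)·R4: [0, 0, 0, 0, 3/10, 9/10]
The echelon form has 5 nonzero rows, and every pivot lies in the first 5 columns, so rank(B) = rank([B|b]) = 5.
The system is consistent.

yes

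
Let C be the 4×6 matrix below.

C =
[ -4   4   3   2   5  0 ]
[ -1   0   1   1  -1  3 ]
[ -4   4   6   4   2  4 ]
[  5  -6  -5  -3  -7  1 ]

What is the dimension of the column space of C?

3

Row reduce to echelon form.
R2 ← R2 − (1/4)·R1: [0, -1, 1/4, 1/2, -9/4, 3]
R3 ← R3 − R1: [0, 0, 3, 2, -3, 4]
R4 ← R4 + (5/4)·R1: [0, -1, -5/4, -1/2, -3/4, 1]
R4 ← R4 − R2: [0, 0, -3/2, -1, 3/2, -2]
R4 ← R4 + (1/2)·R3: [0, 0, 0, 0, 0, 0]
Echelon form has 3 nonzero rows, so rank(C) = 3.
The column space has dimension equal to the rank: 3.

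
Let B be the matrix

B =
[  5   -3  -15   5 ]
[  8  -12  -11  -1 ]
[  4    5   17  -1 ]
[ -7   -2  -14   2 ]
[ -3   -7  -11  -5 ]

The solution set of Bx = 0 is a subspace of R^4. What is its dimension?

0

Row reduce to echelon form.
R2 ← R2 − (8/5)·R1: [0, -36/5, 13, -9]
R3 ← R3 − (4/5)·R1: [0, 37/5, 29, -5]
R4 ← R4 + (7/5)·R1: [0, -31/5, -35, 9]
R5 ← R5 + (3/5)·R1: [0, -44/5, -20, -2]
R3 ← R3 + (37/36)·R2: [0, 0, 1525/36, -57/4]
R4 ← R4 − (31/36)·R2: [0, 0, -1663/36, 67/4]
R5 ← R5 − (11/9)·R2: [0, 0, -323/9, 9]
R4 ← R4 + (1663/1525)·R3: [0, 0, 0, 1846/1525]
R5 ← R5 + (1292/1525)·R3: [0, 0, 0, -4686/1525]
R5 ← R5 + (33/13)·R4: [0, 0, 0, 0]
4 nonzero rows, so rank(B) = 4.
B has 4 columns; by rank–nullity, nullity = 4 − 4 = 0.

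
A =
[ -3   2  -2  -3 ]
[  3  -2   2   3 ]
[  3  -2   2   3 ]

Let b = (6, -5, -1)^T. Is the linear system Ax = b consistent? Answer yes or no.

no

Row reduce the augmented matrix [A | b].
R2 ← R2 + R1: [0, 0, 0, 0, 1]
R3 ← R3 + R1: [0, 0, 0, 0, 5]
R3 ← R3 − (5)·R2: [0, 0, 0, 0, 0]
The echelon form has 2 nonzero rows; the last pivot sits in the augmented column, so rank(A) = 1 but rank([A|b]) = 2.
Since the ranks differ, the system is inconsistent.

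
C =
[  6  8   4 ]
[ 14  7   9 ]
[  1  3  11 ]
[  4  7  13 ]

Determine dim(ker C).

Row reduce to echelon form.
R2 ← R2 − (7/3)·R1: [0, -35/3, -1/3]
R3 ← R3 − (1/6)·R1: [0, 5/3, 31/3]
R4 ← R4 − (2/3)·R1: [0, 5/3, 31/3]
R3 ← R3 + (1/7)·R2: [0, 0, 72/7]
R4 ← R4 + (1/7)·R2: [0, 0, 72/7]
R4 ← R4 − R3: [0, 0, 0]
3 nonzero rows, so rank(C) = 3.
C has 3 columns; by rank–nullity, nullity = 3 − 3 = 0.

0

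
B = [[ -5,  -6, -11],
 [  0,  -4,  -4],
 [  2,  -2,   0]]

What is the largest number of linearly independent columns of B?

2

Row reduce to echelon form.
R3 ← R3 + (2/5)·R1: [0, -22/5, -22/5]
R3 ← R3 − (11/10)·R2: [0, 0, 0]
Echelon form has 2 nonzero rows, so rank(B) = 2.
The rank gives the maximum number of linearly independent columns: 2.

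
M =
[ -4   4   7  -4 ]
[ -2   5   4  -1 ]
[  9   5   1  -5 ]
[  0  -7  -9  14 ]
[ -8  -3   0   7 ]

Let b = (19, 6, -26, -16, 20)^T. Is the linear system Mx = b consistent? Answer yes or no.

yes

Row reduce the augmented matrix [M | b].
R2 ← R2 − (1/2)·R1: [0, 3, 1/2, 1, -7/2]
R3 ← R3 + (9/4)·R1: [0, 14, 67/4, -14, 67/4]
R5 ← R5 − (2)·R1: [0, -11, -14, 15, -18]
R3 ← R3 − (14/3)·R2: [0, 0, 173/12, -56/3, 397/12]
R4 ← R4 + (7/3)·R2: [0, 0, -47/6, 49/3, -145/6]
R5 ← R5 + (11/3)·R2: [0, 0, -73/6, 56/3, -185/6]
R4 ← R4 + (94/173)·R3: [0, 0, 0, 1071/173, -1071/173]
R5 ← R5 + (146/173)·R3: [0, 0, 0, 504/173, -504/173]
R5 ← R5 − (8/17)·R4: [0, 0, 0, 0, 0]
The echelon form has 4 nonzero rows, and every pivot lies in the first 4 columns, so rank(M) = rank([M|b]) = 4.
The system is consistent.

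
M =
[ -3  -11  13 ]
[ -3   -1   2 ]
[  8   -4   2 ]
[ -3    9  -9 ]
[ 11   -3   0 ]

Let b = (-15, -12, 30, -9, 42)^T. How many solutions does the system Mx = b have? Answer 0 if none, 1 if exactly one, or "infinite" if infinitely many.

Row reduce the augmented matrix [M | b].
R2 ← R2 − R1: [0, 10, -11, 3]
R3 ← R3 + (8/3)·R1: [0, -100/3, 110/3, -10]
R4 ← R4 − R1: [0, 20, -22, 6]
R5 ← R5 + (11/3)·R1: [0, -130/3, 143/3, -13]
R3 ← R3 + (10/3)·R2: [0, 0, 0, 0]
R4 ← R4 − (2)·R2: [0, 0, 0, 0]
R5 ← R5 + (13/3)·R2: [0, 0, 0, 0]
The echelon form has 2 nonzero rows, and every pivot lies in the first 3 columns, so rank(M) = rank([M|b]) = 2.
The system is consistent.
rank = 2 < 3 unknowns, so there are infinitely many solutions.

infinite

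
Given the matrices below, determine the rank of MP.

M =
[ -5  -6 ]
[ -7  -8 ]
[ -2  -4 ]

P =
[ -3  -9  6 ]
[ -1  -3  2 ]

1

First compute MP:
[[ 21,  63, -42],
 [ 29,  87, -58],
 [ 10,  30, -20]]
Now row reduce the product.
R2 ← R2 − (29/21)·R1: [0, 0, 0]
R3 ← R3 − (10/21)·R1: [0, 0, 0]
1 nonzero row, so rank(MP) = 1.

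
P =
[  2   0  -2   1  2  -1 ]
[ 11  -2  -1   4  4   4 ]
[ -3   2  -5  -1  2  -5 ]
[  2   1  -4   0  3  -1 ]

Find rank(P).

Row reduce to echelon form.
R2 ← R2 − (11/2)·R1: [0, -2, 10, -3/2, -7, 19/2]
R3 ← R3 + (3/2)·R1: [0, 2, -8, 1/2, 5, -13/2]
R4 ← R4 − R1: [0, 1, -2, -1, 1, 0]
R3 ← R3 + R2: [0, 0, 2, -1, -2, 3]
R4 ← R4 + (1/2)·R2: [0, 0, 3, -7/4, -5/2, 19/4]
R4 ← R4 − (3/2)·R3: [0, 0, 0, -1/4, 1/2, 1/4]
Echelon form has 4 nonzero rows, so rank(P) = 4.

4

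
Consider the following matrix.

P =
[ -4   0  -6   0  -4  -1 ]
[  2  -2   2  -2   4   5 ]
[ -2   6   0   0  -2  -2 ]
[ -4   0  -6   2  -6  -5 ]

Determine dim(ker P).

3

Row reduce to echelon form.
R2 ← R2 + (1/2)·R1: [0, -2, -1, -2, 2, 9/2]
R3 ← R3 − (1/2)·R1: [0, 6, 3, 0, 0, -3/2]
R4 ← R4 − R1: [0, 0, 0, 2, -2, -4]
R3 ← R3 + (3)·R2: [0, 0, 0, -6, 6, 12]
R4 ← R4 + (1/3)·R3: [0, 0, 0, 0, 0, 0]
3 nonzero rows, so rank(P) = 3.
P has 6 columns; by rank–nullity, nullity = 6 − 3 = 3.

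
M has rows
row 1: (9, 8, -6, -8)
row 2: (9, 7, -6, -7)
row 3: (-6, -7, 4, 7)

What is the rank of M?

2

Row reduce to echelon form.
R2 ← R2 − R1: [0, -1, 0, 1]
R3 ← R3 + (2/3)·R1: [0, -5/3, 0, 5/3]
R3 ← R3 − (5/3)·R2: [0, 0, 0, 0]
Echelon form has 2 nonzero rows, so rank(M) = 2.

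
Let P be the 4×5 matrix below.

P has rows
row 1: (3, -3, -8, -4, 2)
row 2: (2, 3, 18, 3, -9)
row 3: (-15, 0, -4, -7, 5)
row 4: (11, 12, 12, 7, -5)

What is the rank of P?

4

Row reduce to echelon form.
R2 ← R2 − (2/3)·R1: [0, 5, 70/3, 17/3, -31/3]
R3 ← R3 + (5)·R1: [0, -15, -44, -27, 15]
R4 ← R4 − (11/3)·R1: [0, 23, 124/3, 65/3, -37/3]
R3 ← R3 + (3)·R2: [0, 0, 26, -10, -16]
R4 ← R4 − (23/5)·R2: [0, 0, -66, -22/5, 176/5]
R4 ← R4 + (33/13)·R3: [0, 0, 0, -1936/65, -352/65]
Echelon form has 4 nonzero rows, so rank(P) = 4.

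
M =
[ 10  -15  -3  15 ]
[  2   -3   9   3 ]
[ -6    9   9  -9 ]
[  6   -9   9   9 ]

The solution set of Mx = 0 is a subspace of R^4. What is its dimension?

Row reduce to echelon form.
R2 ← R2 − (1/5)·R1: [0, 0, 48/5, 0]
R3 ← R3 + (3/5)·R1: [0, 0, 36/5, 0]
R4 ← R4 − (3/5)·R1: [0, 0, 54/5, 0]
R3 ← R3 − (3/4)·R2: [0, 0, 0, 0]
R4 ← R4 − (9/8)·R2: [0, 0, 0, 0]
2 nonzero rows, so rank(M) = 2.
M has 4 columns; by rank–nullity, nullity = 4 − 2 = 2.

2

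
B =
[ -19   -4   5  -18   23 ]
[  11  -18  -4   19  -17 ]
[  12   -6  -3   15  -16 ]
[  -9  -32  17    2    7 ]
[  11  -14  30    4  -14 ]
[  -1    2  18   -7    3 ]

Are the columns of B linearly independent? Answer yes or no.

no

Row reduce B to echelon form.
R2 ← R2 + (11/19)·R1: [0, -386/19, -21/19, 163/19, -70/19]
R3 ← R3 + (12/19)·R1: [0, -162/19, 3/19, 69/19, -28/19]
R4 ← R4 − (9/19)·R1: [0, -572/19, 278/19, 200/19, -74/19]
R5 ← R5 + (11/19)·R1: [0, -310/19, 625/19, -122/19, -13/19]
R6 ← R6 − (1/19)·R1: [0, 42/19, 337/19, -115/19, 34/19]
R3 ← R3 − (81/193)·R2: [0, 0, 120/193, 6/193, 14/193]
R4 ← R4 − (286/193)·R2: [0, 0, 3140/193, -422/193, 302/193]
R5 ← R5 − (155/193)·R2: [0, 0, 6520/193, -2569/193, 439/193]
R6 ← R6 + (21/193)·R2: [0, 0, 3400/193, -988/193, 268/193]
R4 ← R4 − (157/6)·R3: [0, 0, 0, -3, -1/3]
R5 ← R5 − (163/3)·R3: [0, 0, 0, -15, -5/3]
R6 ← R6 − (85/3)·R3: [0, 0, 0, -6, -2/3]
R5 ← R5 − (5)·R4: [0, 0, 0, 0, 0]
R6 ← R6 − (2)·R4: [0, 0, 0, 0, 0]
4 pivots among 5 columns.
Only 4 < 5 pivot columns, so the columns are linearly dependent.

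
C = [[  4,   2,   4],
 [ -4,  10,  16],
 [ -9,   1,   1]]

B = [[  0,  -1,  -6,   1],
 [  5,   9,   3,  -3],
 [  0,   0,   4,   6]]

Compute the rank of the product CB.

3

First compute CB:
[[ 10,  14,  -2,  22],
 [ 50,  94, 118,  62],
 [  5,  18,  61,  -6]]
Now row reduce the product.
R2 ← R2 − (5)·R1: [0, 24, 128, -48]
R3 ← R3 − (1/2)·R1: [0, 11, 62, -17]
R3 ← R3 − (11/24)·R2: [0, 0, 10/3, 5]
3 nonzero rows, so rank(CB) = 3.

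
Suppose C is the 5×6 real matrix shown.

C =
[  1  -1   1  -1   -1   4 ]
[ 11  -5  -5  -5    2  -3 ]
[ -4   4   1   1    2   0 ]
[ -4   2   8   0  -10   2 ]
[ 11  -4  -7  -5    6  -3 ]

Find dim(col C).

4

Row reduce to echelon form.
R2 ← R2 − (11)·R1: [0, 6, -16, 6, 13, -47]
R3 ← R3 + (4)·R1: [0, 0, 5, -3, -2, 16]
R4 ← R4 + (4)·R1: [0, -2, 12, -4, -14, 18]
R5 ← R5 − (11)·R1: [0, 7, -18, 6, 17, -47]
R4 ← R4 + (1/3)·R2: [0, 0, 20/3, -2, -29/3, 7/3]
R5 ← R5 − (7/6)·R2: [0, 0, 2/3, -1, 11/6, 47/6]
R4 ← R4 − (4/3)·R3: [0, 0, 0, 2, -7, -19]
R5 ← R5 − (2/15)·R3: [0, 0, 0, -3/5, 21/10, 57/10]
R5 ← R5 + (3/10)·R4: [0, 0, 0, 0, 0, 0]
Echelon form has 4 nonzero rows, so rank(C) = 4.
The column space has dimension equal to the rank: 4.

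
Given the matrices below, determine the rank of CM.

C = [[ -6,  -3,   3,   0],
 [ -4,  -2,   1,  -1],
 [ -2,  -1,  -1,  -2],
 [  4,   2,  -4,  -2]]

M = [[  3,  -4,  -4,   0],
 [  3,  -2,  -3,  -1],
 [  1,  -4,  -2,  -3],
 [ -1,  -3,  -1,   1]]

2

First compute CM:
[[-24,  18,  27,  -6],
 [-16,  19,  21,  -2],
 [ -8,  20,  15,   2],
 [ 16,   2, -12,   8]]
Now row reduce the product.
R2 ← R2 − (2/3)·R1: [0, 7, 3, 2]
R3 ← R3 − (1/3)·R1: [0, 14, 6, 4]
R4 ← R4 + (2/3)·R1: [0, 14, 6, 4]
R3 ← R3 − (2)·R2: [0, 0, 0, 0]
R4 ← R4 − (2)·R2: [0, 0, 0, 0]
2 nonzero rows, so rank(CM) = 2.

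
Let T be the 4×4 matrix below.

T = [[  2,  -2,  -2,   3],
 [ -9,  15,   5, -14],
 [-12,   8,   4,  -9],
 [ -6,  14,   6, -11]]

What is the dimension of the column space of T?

Row reduce to echelon form.
R2 ← R2 + (9/2)·R1: [0, 6, -4, -1/2]
R3 ← R3 + (6)·R1: [0, -4, -8, 9]
R4 ← R4 + (3)·R1: [0, 8, 0, -2]
R3 ← R3 + (2/3)·R2: [0, 0, -32/3, 26/3]
R4 ← R4 − (4/3)·R2: [0, 0, 16/3, -4/3]
R4 ← R4 + (1/2)·R3: [0, 0, 0, 3]
Echelon form has 4 nonzero rows, so rank(T) = 4.
The column space has dimension equal to the rank: 4.

4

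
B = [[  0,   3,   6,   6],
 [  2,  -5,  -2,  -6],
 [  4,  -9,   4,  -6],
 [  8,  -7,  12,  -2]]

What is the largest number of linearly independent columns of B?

Row reduce to echelon form.
Swap R1 ↔ R2
R3 ← R3 − (2)·R1: [0, 1, 8, 6]
R4 ← R4 − (4)·R1: [0, 13, 20, 22]
R3 ← R3 − (1/3)·R2: [0, 0, 6, 4]
R4 ← R4 − (13/3)·R2: [0, 0, -6, -4]
R4 ← R4 + R3: [0, 0, 0, 0]
Echelon form has 3 nonzero rows, so rank(B) = 3.
The rank gives the maximum number of linearly independent columns: 3.

3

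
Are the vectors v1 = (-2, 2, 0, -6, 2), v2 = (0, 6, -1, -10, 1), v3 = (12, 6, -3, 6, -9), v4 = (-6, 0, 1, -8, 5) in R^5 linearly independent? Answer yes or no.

no

Form the matrix with these vectors as rows and row reduce.
R3 ← R3 + (6)·R1: [0, 18, -3, -30, 3]
R4 ← R4 − (3)·R1: [0, -6, 1, 10, -1]
R3 ← R3 − (3)·R2: [0, 0, 0, 0, 0]
R4 ← R4 + R2: [0, 0, 0, 0, 0]
2 nonzero rows, so the 4 vectors span a space of dimension 2.
Since 2 < 4, the vectors are linearly dependent.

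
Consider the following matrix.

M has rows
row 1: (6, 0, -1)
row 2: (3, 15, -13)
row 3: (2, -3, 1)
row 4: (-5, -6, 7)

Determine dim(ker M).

Row reduce to echelon form.
R2 ← R2 − (1/2)·R1: [0, 15, -25/2]
R3 ← R3 − (1/3)·R1: [0, -3, 4/3]
R4 ← R4 + (5/6)·R1: [0, -6, 37/6]
R3 ← R3 + (1/5)·R2: [0, 0, -7/6]
R4 ← R4 + (2/5)·R2: [0, 0, 7/6]
R4 ← R4 + R3: [0, 0, 0]
3 nonzero rows, so rank(M) = 3.
M has 3 columns; by rank–nullity, nullity = 3 − 3 = 0.

0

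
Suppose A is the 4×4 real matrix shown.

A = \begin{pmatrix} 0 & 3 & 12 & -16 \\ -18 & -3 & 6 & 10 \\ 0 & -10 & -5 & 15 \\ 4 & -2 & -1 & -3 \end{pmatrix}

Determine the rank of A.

4

Row reduce to echelon form.
Swap R1 ↔ R2
R4 ← R4 + (2/9)·R1: [0, -8/3, 1/3, -7/9]
R3 ← R3 + (10/3)·R2: [0, 0, 35, -115/3]
R4 ← R4 + (8/9)·R2: [0, 0, 11, -15]
R4 ← R4 − (11/35)·R3: [0, 0, 0, -62/21]
Echelon form has 4 nonzero rows, so rank(A) = 4.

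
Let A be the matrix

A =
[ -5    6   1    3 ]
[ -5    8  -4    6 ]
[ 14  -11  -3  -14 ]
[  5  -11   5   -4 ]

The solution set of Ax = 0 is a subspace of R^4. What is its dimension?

1

Row reduce to echelon form.
R2 ← R2 − R1: [0, 2, -5, 3]
R3 ← R3 + (14/5)·R1: [0, 29/5, -1/5, -28/5]
R4 ← R4 + R1: [0, -5, 6, -1]
R3 ← R3 − (29/10)·R2: [0, 0, 143/10, -143/10]
R4 ← R4 + (5/2)·R2: [0, 0, -13/2, 13/2]
R4 ← R4 + (5/11)·R3: [0, 0, 0, 0]
3 nonzero rows, so rank(A) = 3.
A has 4 columns; by rank–nullity, nullity = 4 − 3 = 1.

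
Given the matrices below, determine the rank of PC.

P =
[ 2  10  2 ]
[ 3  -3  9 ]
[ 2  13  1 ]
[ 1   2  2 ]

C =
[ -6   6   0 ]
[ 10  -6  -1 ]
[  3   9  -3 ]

2

First compute PC:
[[ 94, -30, -16],
 [-21, 117, -24],
 [121, -57, -16],
 [ 20,  12,  -8]]
Now row reduce the product.
R2 ← R2 + (21/94)·R1: [0, 5184/47, -1296/47]
R3 ← R3 − (121/94)·R1: [0, -864/47, 216/47]
R4 ← R4 − (10/47)·R1: [0, 864/47, -216/47]
R3 ← R3 + (1/6)·R2: [0, 0, 0]
R4 ← R4 − (1/6)·R2: [0, 0, 0]
2 nonzero rows, so rank(PC) = 2.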